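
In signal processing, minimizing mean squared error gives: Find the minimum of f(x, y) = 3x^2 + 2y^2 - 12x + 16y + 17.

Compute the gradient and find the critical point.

f(x,y) = 3x^2 + 2y^2 - 12x + 16y + 17
df/dx = 6x + (-12) = 0  =>  x = 2
df/dy = 4y + (16) = 0  =>  y = -4
f(2, -4) = 3*(2)^2 + 2*(-4)^2 + -12*(2) + 16*(-4) + 17 = -27
Hessian is diagonal with entries 6, 4 > 0, so this is a minimum.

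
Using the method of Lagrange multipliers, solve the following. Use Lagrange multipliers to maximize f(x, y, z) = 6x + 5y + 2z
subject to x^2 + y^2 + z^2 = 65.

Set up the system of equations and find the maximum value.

Lagrange conditions: 6 = 2*lambda*x, 5 = 2*lambda*y, 2 = 2*lambda*z
So x:6 = y:5 = z:2, i.e. x = 6t, y = 5t, z = 2t
Constraint: t^2*(6^2 + 5^2 + 2^2) = 65
  t^2 * 65 = 65  =>  t = sqrt(1)
Maximum = 6*6t + 5*5t + 2*2t = 65*sqrt(1) = 65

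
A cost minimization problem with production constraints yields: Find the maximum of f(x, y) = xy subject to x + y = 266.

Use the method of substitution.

Substitute y = 266 - x into f(x,y) = xy:
g(x) = x(266 - x) = 266x - x^2
g'(x) = 266 - 2x = 0  =>  x = 133
y = 266 - 133 = 133
Maximum value = 133 * 133 = 17689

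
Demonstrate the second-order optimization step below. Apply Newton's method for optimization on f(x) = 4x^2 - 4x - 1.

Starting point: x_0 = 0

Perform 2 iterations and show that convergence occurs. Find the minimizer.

f(x) = 4x^2 - 4x - 1, f'(x) = 8x + (-4), f''(x) = 8
Step 1: f'(0) = -4, x_1 = 0 - -4/8 = 1/2
Step 2: f'(1/2) = 0, x_2 = 1/2 (converged)
Newton's method converges in 1 step for quadratics.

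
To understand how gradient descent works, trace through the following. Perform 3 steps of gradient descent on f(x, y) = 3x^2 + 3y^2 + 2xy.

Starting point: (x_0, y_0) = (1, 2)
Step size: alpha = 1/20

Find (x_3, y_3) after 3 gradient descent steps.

f(x,y) = 3x^2 + 3y^2 + 2xy
grad_x = 6x + 2y, grad_y = 6y + 2x
Step 1: grad = (10, 14), (1/2, 13/10)
Step 2: grad = (28/5, 44/5), (11/50, 43/50)
Step 3: grad = (76/25, 28/5), (17/250, 29/50)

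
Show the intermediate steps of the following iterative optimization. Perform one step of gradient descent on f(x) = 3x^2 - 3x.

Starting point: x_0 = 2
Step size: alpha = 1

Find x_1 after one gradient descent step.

f(x) = 3x^2 - 3x
f'(x) = 6x - 3
f'(2) = 6*2 + (-3) = 9
x_1 = x_0 - alpha * f'(x_0) = 2 - 1 * 9 = -7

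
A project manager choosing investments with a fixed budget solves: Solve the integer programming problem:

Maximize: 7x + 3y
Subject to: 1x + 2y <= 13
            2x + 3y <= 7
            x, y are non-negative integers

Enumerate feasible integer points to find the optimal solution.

Constraint 1: 1x + 2y <= 13
Constraint 2: 2x + 3y <= 7
Feasible x range (need y >= 0): 0 <= x <= min(13/1, 7/2) => x in {0, ..., 3}.
Enumerate feasible integer points row by row (the coefficient of y is 3 > 0, so for each x the largest feasible y gives the best value):
  x = 0: y <= min((13 - 1*0)/2, (7 - 2*0)/3) => y in {0, ..., 2}; best 7*0 + 3*2 = 6
  x = 1: y <= min((13 - 1*1)/2, (7 - 2*1)/3) => y in {0, ..., 1}; best 7*1 + 3*1 = 10
  x = 2: y <= min((13 - 1*2)/2, (7 - 2*2)/3) => y in {0, ..., 1}; best 7*2 + 3*1 = 17
  x = 3: y <= min((13 - 1*3)/2, (7 - 2*3)/3) => y in {0}; best 7*3 + 3*0 = 21
The maximum 7x + 3y = 21 is achieved at x = 3, y = 0.
Check: 1*3 + 2*0 = 3 <= 13 and 2*3 + 3*0 = 6 <= 7.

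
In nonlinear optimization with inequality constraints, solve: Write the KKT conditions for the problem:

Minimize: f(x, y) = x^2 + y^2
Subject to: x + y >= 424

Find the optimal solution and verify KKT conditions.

KKT conditions for min x^2 + y^2 s.t. x + y >= 424:
Stationarity: 2x = mu, 2y = mu
So x = y = mu/2.
Complementary slackness: mu*(x + y - 424) = 0
Primal feasibility: x + y >= 424; dual feasibility: mu >= 0
If mu = 0 then x = y = 0, but 0 + 0 < 424 is infeasible, so the constraint is active.
Constraint active: x + y = 2*(mu/2) = 424 => mu = 424
x = y = 212, f = 89888
Verify: stationarity 2*212 = 424 = mu; primal 212 + 212 = 424 >= 424; dual mu = 424 >= 0; complementary slackness 424*(424 - 424) = 0. All KKT conditions hold.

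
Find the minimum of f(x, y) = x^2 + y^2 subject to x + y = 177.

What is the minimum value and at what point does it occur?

Substitute y = 177 - x into f(x,y) = x^2 + y^2:
g(x) = x^2 + (177 - x)^2 = 2x^2 - 354x + 31329
g'(x) = 4x - 354 = 0  =>  x = 177/2
y = 177 - 177/2 = 177/2
Minimum value = (177/2)^2 + (177/2)^2 = 31329/2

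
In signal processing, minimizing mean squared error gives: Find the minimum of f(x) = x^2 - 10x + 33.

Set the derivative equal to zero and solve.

f(x) = x^2 - 10x + 33
f'(x) = 2x + (-10) = 0
x = 10/2 = 5
f(5) = 8
Since f''(x) = 2 > 0, this is a minimum.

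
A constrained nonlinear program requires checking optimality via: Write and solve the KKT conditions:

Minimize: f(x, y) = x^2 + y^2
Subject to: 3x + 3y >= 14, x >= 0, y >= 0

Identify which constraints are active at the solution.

KKT conditions for min x^2 + y^2 s.t. 3x + 3y >= 14, x >= 0, y >= 0:
Stationarity: 2x = mu*3 + mu_x, 2y = mu*3 + mu_y, with mu, mu_x, mu_y >= 0
Complementary slackness: mu*(3x + 3y - 14) = 0, mu_x*x = 0, mu_y*y = 0
(0, 0) is infeasible (3*0 + 3*0 < 14), so if mu = 0 stationarity would force x = mu_x/2 >= 0, y = mu_y/2 >= 0 with mu_x*x = mu_y*y = 0, i.e. x = y = 0: contradiction. Hence mu > 0 and 3x + 3y = 14 is active.
Try x > 0, y > 0 (so mu_x = mu_y = 0): x = 3*mu/2, y = 3*mu/2
Substitute: 3*(3*mu/2) + 3*(3*mu/2) = 14
  mu*18/2 = 14 => mu = 14/9
x* = 7/3 > 0, y* = 7/3 > 0, consistent with mu_x = mu_y = 0.
f is convex and the constraints are linear, so this KKT point is the global minimum.
f* = 98/9
Active constraints: 3x + 3y >= 14 (holds with equality, mu = 14/9 > 0); x >= 0 and y >= 0 are inactive (mu_x = mu_y = 0).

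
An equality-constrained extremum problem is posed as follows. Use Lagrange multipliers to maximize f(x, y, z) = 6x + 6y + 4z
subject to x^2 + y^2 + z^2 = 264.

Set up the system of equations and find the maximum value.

Lagrange conditions: 6 = 2*lambda*x, 6 = 2*lambda*y, 4 = 2*lambda*z
So x:6 = y:6 = z:4, i.e. x = 6t, y = 6t, z = 4t
Constraint: t^2*(6^2 + 6^2 + 4^2) = 264
  t^2 * 88 = 264  =>  t = sqrt(3)
Maximum = 6*6t + 6*6t + 4*4t = 88*sqrt(3) = sqrt(23232)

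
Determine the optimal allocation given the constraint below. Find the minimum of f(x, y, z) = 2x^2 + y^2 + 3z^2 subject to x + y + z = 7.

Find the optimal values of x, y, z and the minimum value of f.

Using Lagrange multipliers on f = 2x^2 + y^2 + 3z^2 with constraint x + y + z = 7:
Conditions: 2*2*x = lambda, 2*1*y = lambda, 2*3*z = lambda
So x = lambda/4, y = lambda/2, z = lambda/6
Substituting into constraint: lambda * (11/12) = 7
lambda = 84/11
x = 21/11, y = 42/11, z = 14/11
Minimum value = 294/11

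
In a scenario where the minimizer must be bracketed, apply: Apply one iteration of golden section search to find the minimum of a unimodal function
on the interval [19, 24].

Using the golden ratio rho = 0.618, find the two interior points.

Golden section search on [19, 24].
Golden ratio rho = 0.618 (approx).
Interior points:
  x_1 = 19 + (1-0.618)*5 = 20.9100
  x_2 = 19 + 0.618*5 = 22.0900
Compare f(x_1) and f(x_2) to determine which subinterval to keep.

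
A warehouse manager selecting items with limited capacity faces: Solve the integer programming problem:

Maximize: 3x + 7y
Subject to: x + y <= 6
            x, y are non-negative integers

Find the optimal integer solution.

Objective: 3x + 7y, constraint: x + y <= 6
Coefficient of y is 7 > coefficient of x is 3, so allocate the entire budget to y.
Optimal: x = 0, y = 6, value = 42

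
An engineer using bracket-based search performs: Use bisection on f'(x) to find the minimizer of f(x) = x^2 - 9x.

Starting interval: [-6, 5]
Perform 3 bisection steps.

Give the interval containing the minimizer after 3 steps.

Finding critical point of f(x) = x^2 - 9x using bisection on f'(x) = 2x + -9.
f'(x) = 0 when x = 9/2.
Starting interval: [-6, 5]
Step 1: mid = -1/2, f'(mid) = -10, new interval = [-1/2, 5]
Step 2: mid = 9/4, f'(mid) = -9/2, new interval = [9/4, 5]
Step 3: mid = 29/8, f'(mid) = -7/4, new interval = [29/8, 5]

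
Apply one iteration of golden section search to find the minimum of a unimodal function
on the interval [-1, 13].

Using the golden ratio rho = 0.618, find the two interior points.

Golden section search on [-1, 13].
Golden ratio rho = 0.618 (approx).
Interior points:
  x_1 = -1 + (1-0.618)*14 = 4.3480
  x_2 = -1 + 0.618*14 = 7.6520
Compare f(x_1) and f(x_2) to determine which subinterval to keep.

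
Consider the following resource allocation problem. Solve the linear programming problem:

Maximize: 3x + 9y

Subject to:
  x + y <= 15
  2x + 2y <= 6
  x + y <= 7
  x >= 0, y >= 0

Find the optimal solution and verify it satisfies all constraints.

Feasible vertices: (0, 0), (0, 3), (3, 0)
Objective 3x + 9y at each vertex:
  (0, 0): 0
  (0, 3): 27
  (3, 0): 9
Maximum is 27 at (0, 3).
Verify constraints at (x, y) = (0, 3):
  1*0 + 1*3 = 3 <= 15
  2*0 + 2*3 = 6 <= 6 (active)
  1*0 + 1*3 = 3 <= 7
  x = 0 >= 0, y = 3 >= 0. All constraints satisfied.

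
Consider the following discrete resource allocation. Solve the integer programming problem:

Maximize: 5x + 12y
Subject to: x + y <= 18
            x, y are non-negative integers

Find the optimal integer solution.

Objective: 5x + 12y, constraint: x + y <= 18
Coefficient of y is 12 > coefficient of x is 5, so allocate the entire budget to y.
Optimal: x = 0, y = 18, value = 216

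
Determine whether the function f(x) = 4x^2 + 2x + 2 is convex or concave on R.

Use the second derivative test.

f(x) = 4x^2 + 2x + 2
f'(x) = 8x + 2
f''(x) = 8
Since f''(x) = 8 > 0 for all x, f is convex on R.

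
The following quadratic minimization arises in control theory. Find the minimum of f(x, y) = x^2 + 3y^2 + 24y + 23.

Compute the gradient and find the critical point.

f(x,y) = x^2 + 3y^2 + 24y + 23
df/dx = 2x + (0) = 0  =>  x = 0
df/dy = 6y + (24) = 0  =>  y = -4
f(0, -4) = 1*(0)^2 + 3*(-4)^2 + 24*(-4) + 23 = -25
Hessian is diagonal with entries 2, 6 > 0, so this is a minimum.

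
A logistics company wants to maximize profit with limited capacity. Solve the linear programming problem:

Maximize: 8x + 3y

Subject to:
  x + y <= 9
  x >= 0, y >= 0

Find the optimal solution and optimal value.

The feasible region has vertices at [(0, 0), (9, 0), (0, 9)].
Checking objective 8x + 3y at each vertex:
  (0, 0): 8*0 + 3*0 = 0
  (9, 0): 8*9 + 3*0 = 72
  (0, 9): 8*0 + 3*9 = 27
Maximum is 72 at (9, 0).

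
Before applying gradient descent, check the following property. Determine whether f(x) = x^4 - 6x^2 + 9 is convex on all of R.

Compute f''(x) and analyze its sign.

f(x) = x^4 - 6x^2 + 9
f'(x) = 4x^3 + -12x
f''(x) = 12x^2 + -12
f''(0) = -12 < 0, so not convex near x = 0
Therefore, f is not globally convex on R.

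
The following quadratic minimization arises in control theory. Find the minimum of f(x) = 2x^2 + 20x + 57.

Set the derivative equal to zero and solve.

f(x) = 2x^2 + 20x + 57
f'(x) = 4x + (20) = 0
x = -20/4 = -5
f(-5) = 7
Since f''(x) = 4 > 0, this is a minimum.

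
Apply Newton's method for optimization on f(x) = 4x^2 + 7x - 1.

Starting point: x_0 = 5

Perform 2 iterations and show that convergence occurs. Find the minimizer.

f(x) = 4x^2 + 7x - 1, f'(x) = 8x + (7), f''(x) = 8
Step 1: f'(5) = 47, x_1 = 5 - 47/8 = -7/8
Step 2: f'(-7/8) = 0, x_2 = -7/8 (converged)
Newton's method converges in 1 step for quadratics.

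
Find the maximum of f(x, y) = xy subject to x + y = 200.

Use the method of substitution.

Substitute y = 200 - x into f(x,y) = xy:
g(x) = x(200 - x) = 200x - x^2
g'(x) = 200 - 2x = 0  =>  x = 100
y = 200 - 100 = 100
Maximum value = 100 * 100 = 10000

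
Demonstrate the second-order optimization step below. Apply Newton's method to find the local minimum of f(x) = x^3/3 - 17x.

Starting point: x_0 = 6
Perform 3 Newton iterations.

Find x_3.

f(x) = x^3/3 - 17x
f'(x) = x^2 - 17, f''(x) = 2x
Newton update: x_{n+1} = x_n - (x_n^2 - 17)/(2*x_n)
Step 1: x_0 = 6, f'=19, f''=12, x_1 = 53/12
Step 2: x_1 = 53/12, f'=361/144, f''=53/6, x_2 = 5257/1272
Step 3: x_2 = 5257/1272, f'=130321/1617984, f''=5257/636, x_3 = 55141777/13373808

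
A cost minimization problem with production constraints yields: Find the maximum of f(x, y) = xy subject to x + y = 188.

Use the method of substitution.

Substitute y = 188 - x into f(x,y) = xy:
g(x) = x(188 - x) = 188x - x^2
g'(x) = 188 - 2x = 0  =>  x = 94
y = 188 - 94 = 94
Maximum value = 94 * 94 = 8836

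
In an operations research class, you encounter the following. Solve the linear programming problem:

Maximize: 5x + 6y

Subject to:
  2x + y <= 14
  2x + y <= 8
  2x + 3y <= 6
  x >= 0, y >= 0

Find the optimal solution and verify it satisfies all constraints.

Feasible vertices: (0, 0), (0, 2), (3, 0)
Objective 5x + 6y at each vertex:
  (0, 0): 0
  (0, 2): 12
  (3, 0): 15
Maximum is 15 at (3, 0).
Verify constraints at (x, y) = (3, 0):
  2*3 + 1*0 = 6 <= 14
  2*3 + 1*0 = 6 <= 8
  2*3 + 3*0 = 6 <= 6 (active)
  x = 3 >= 0, y = 0 >= 0. All constraints satisfied.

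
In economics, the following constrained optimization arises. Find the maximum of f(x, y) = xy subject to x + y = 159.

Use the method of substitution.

Substitute y = 159 - x into f(x,y) = xy:
g(x) = x(159 - x) = 159x - x^2
g'(x) = 159 - 2x = 0  =>  x = 159/2
y = 159 - 159/2 = 159/2
Maximum value = (159/2) * (159/2) = 25281/4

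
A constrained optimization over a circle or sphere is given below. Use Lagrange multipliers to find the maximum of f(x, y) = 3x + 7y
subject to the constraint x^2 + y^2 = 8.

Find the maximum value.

Set up Lagrange conditions: grad f = lambda * grad g
  3 = 2*lambda*x
  7 = 2*lambda*y
From these: x/y = 3/7, so x = 3t, y = 7t for some t.
Substitute into constraint: (3t)^2 + (7t)^2 = 8
  t^2 * 58 = 8
  t = sqrt(8/58)
Maximum = 3*x + 7*y = (3^2 + 7^2)*t = 58 * sqrt(8/58) = sqrt(464)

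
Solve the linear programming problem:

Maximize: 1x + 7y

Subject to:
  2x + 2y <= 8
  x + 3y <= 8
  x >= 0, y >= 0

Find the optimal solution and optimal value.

Feasible vertices: (0, 0), (0, 8/3), (2, 2), (4, 0)
Objective 1x + 7y at each:
  (0, 0): 0
  (0, 8/3): 56/3
  (2, 2): 16
  (4, 0): 4
Maximum is 56/3 at (0, 8/3).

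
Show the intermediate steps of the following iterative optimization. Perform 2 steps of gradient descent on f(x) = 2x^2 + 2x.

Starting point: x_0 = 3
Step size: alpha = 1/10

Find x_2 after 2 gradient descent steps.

f(x) = 2x^2 + 2x, f'(x) = 4x + (2)
Step 1: f'(3) = 14, x_1 = 3 - 1/10 * 14 = 8/5
Step 2: f'(8/5) = 42/5, x_2 = 8/5 - 1/10 * 42/5 = 19/25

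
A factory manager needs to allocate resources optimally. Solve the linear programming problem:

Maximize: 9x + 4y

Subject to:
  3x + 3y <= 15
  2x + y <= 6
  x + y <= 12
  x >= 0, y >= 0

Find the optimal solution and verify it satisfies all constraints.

Feasible vertices: (0, 0), (0, 5), (1, 4), (3, 0)
Objective 9x + 4y at each vertex:
  (0, 0): 0
  (0, 5): 20
  (1, 4): 25
  (3, 0): 27
Maximum is 27 at (3, 0).
Verify constraints at (x, y) = (3, 0):
  3*3 + 3*0 = 9 <= 15
  2*3 + 1*0 = 6 <= 6 (active)
  1*3 + 1*0 = 3 <= 12
  x = 3 >= 0, y = 0 >= 0. All constraints satisfied.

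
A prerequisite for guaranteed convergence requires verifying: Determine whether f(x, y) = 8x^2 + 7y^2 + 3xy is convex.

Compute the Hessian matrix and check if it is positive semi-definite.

f(x,y) = 8x^2 + 7y^2 + 3xy
Hessian H = [[16, 3], [3, 14]]
trace(H) = 30, det(H) = 215
Eigenvalues: (30 +/- sqrt(40)) / 2 = 18.16, 11.84
Since both eigenvalues > 0, f is convex.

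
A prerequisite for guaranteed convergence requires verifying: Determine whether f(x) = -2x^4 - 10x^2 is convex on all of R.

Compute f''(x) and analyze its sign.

f(x) = -2x^4 - 10x^2
f'(x) = -8x^3 + -20x
f''(x) = -24x^2 + -20
f''(x) = -24x^2 + -20 <= -20 < 0 for all x
Therefore, f is concave on R.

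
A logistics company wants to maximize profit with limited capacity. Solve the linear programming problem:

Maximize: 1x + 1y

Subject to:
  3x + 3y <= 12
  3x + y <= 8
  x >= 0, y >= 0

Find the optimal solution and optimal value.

Feasible vertices: (0, 0), (0, 4), (2, 2), (8/3, 0)
Objective 1x + 1y at each:
  (0, 0): 0
  (0, 4): 4
  (2, 2): 4
  (8/3, 0): 8/3
Maximum is 4 at (0, 4).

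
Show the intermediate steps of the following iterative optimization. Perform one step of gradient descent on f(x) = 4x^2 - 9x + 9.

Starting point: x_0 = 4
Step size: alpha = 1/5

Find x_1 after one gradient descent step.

f(x) = 4x^2 - 9x + 9
f'(x) = 8x - 9
f'(4) = 8*4 + (-9) = 23
x_1 = x_0 - alpha * f'(x_0) = 4 - 1/5 * 23 = -3/5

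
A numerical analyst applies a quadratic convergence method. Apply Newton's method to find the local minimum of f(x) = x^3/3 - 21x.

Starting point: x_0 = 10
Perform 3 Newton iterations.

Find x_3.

f(x) = x^3/3 - 21x
f'(x) = x^2 - 21, f''(x) = 2x
Newton update: x_{n+1} = x_n - (x_n^2 - 21)/(2*x_n)
Step 1: x_0 = 10, f'=79, f''=20, x_1 = 121/20
Step 2: x_1 = 121/20, f'=6241/400, f''=121/10, x_2 = 23041/4840
Step 3: x_2 = 23041/4840, f'=38950081/23425600, f''=23041/2420, x_3 = 1022825281/223036880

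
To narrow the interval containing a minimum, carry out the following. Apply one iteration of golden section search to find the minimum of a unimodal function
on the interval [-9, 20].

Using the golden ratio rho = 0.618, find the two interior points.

Golden section search on [-9, 20].
Golden ratio rho = 0.618 (approx).
Interior points:
  x_1 = -9 + (1-0.618)*29 = 2.0780
  x_2 = -9 + 0.618*29 = 8.9220
Compare f(x_1) and f(x_2) to determine which subinterval to keep.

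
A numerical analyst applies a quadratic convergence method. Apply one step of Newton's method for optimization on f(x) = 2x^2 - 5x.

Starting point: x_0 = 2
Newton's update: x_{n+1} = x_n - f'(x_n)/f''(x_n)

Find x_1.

f(x) = 2x^2 - 5x
f'(x) = 4x + (-5), f''(x) = 4
Newton step: x_1 = x_0 - f'(x_0)/f''(x_0)
f'(2) = 3
x_1 = 2 - 3/4 = 5/4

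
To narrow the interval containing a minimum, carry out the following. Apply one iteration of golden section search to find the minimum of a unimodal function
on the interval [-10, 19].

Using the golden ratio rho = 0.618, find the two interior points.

Golden section search on [-10, 19].
Golden ratio rho = 0.618 (approx).
Interior points:
  x_1 = -10 + (1-0.618)*29 = 1.0780
  x_2 = -10 + 0.618*29 = 7.9220
Compare f(x_1) and f(x_2) to determine which subinterval to keep.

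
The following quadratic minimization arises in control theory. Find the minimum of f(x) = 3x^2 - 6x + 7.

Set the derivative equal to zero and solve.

f(x) = 3x^2 - 6x + 7
f'(x) = 6x + (-6) = 0
x = 6/6 = 1
f(1) = 4
Since f''(x) = 6 > 0, this is a minimum.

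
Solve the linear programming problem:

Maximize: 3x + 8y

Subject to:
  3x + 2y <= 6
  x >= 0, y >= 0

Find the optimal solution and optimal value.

The feasible region has vertices at [(0, 0), (2, 0), (0, 3)].
Checking objective 3x + 8y at each vertex:
  (0, 0): 3*0 + 8*0 = 0
  (2, 0): 3*2 + 8*0 = 6
  (0, 3): 3*0 + 8*3 = 24
Maximum is 24 at (0, 3).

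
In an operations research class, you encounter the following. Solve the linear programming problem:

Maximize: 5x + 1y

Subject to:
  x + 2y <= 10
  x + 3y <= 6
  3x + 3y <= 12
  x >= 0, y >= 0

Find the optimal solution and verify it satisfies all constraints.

Feasible vertices: (0, 0), (0, 2), (3, 1), (4, 0)
Objective 5x + 1y at each vertex:
  (0, 0): 0
  (0, 2): 2
  (3, 1): 16
  (4, 0): 20
Maximum is 20 at (4, 0).
Verify constraints at (x, y) = (4, 0):
  1*4 + 2*0 = 4 <= 10
  1*4 + 3*0 = 4 <= 6
  3*4 + 3*0 = 12 <= 12 (active)
  x = 4 >= 0, y = 0 >= 0. All constraints satisfied.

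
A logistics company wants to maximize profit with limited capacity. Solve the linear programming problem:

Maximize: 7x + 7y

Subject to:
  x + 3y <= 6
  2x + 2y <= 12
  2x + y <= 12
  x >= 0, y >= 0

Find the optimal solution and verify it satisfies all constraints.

Feasible vertices: (0, 0), (0, 2), (6, 0)
Objective 7x + 7y at each vertex:
  (0, 0): 0
  (0, 2): 14
  (6, 0): 42
Maximum is 42 at (6, 0).
Verify constraints at (x, y) = (6, 0):
  1*6 + 3*0 = 6 <= 6 (active)
  2*6 + 2*0 = 12 <= 12 (active)
  2*6 + 1*0 = 12 <= 12 (active)
  x = 6 >= 0, y = 0 >= 0. All constraints satisfied.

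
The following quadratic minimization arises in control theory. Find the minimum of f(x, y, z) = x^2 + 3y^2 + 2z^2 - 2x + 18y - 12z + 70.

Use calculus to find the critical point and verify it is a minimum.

f(x,y,z) = x^2 + 3y^2 + 2z^2 - 2x + 18y - 12z + 70
df/dx = 2x + (-2) = 0 => x = 1
df/dy = 6y + (18) = 0 => y = -3
df/dz = 4z + (-12) = 0 => z = 3
f(1,-3,3) = 1*(1)^2 + 3*(-3)^2 + 2*(3)^2 + -2*(1) + 18*(-3) + -12*(3) + 70 = 24
Hessian is diagonal with entries 2, 6, 4 > 0, confirmed minimum.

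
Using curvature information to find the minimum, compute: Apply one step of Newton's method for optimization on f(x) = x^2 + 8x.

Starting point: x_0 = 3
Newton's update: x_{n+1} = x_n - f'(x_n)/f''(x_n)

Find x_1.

f(x) = x^2 + 8x
f'(x) = 2x + (8), f''(x) = 2
Newton step: x_1 = x_0 - f'(x_0)/f''(x_0)
f'(3) = 14
x_1 = 3 - 14/2 = -4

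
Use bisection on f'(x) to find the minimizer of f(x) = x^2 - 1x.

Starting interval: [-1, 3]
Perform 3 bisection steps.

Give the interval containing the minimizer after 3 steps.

Finding critical point of f(x) = x^2 - 1x using bisection on f'(x) = 2x + -1.
f'(x) = 0 when x = 1/2.
Starting interval: [-1, 3]
Step 1: mid = 1, f'(mid) = 1, new interval = [-1, 1]
Step 2: mid = 0, f'(mid) = -1, new interval = [0, 1]
Step 3: mid = 1/2, f'(mid) = 0, new interval = [1/2, 1/2]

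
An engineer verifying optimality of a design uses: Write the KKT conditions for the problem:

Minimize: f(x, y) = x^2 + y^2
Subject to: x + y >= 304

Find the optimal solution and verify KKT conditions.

KKT conditions for min x^2 + y^2 s.t. x + y >= 304:
Stationarity: 2x = mu, 2y = mu
So x = y = mu/2.
Complementary slackness: mu*(x + y - 304) = 0
Primal feasibility: x + y >= 304; dual feasibility: mu >= 0
If mu = 0 then x = y = 0, but 0 + 0 < 304 is infeasible, so the constraint is active.
Constraint active: x + y = 2*(mu/2) = 304 => mu = 304
x = y = 152, f = 46208
Verify: stationarity 2*152 = 304 = mu; primal 152 + 152 = 304 >= 304; dual mu = 304 >= 0; complementary slackness 304*(304 - 304) = 0. All KKT conditions hold.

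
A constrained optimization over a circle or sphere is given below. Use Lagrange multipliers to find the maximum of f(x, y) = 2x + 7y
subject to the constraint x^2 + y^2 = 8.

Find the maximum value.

Set up Lagrange conditions: grad f = lambda * grad g
  2 = 2*lambda*x
  7 = 2*lambda*y
From these: x/y = 2/7, so x = 2t, y = 7t for some t.
Substitute into constraint: (2t)^2 + (7t)^2 = 8
  t^2 * 53 = 8
  t = sqrt(8/53)
Maximum = 2*x + 7*y = (2^2 + 7^2)*t = 53 * sqrt(8/53) = sqrt(424)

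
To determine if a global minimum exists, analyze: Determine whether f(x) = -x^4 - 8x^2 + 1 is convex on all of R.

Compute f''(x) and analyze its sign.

f(x) = -x^4 - 8x^2 + 1
f'(x) = -4x^3 + -16x
f''(x) = -12x^2 + -16
f''(x) = -12x^2 + -16 <= -16 < 0 for all x
Therefore, f is concave on R.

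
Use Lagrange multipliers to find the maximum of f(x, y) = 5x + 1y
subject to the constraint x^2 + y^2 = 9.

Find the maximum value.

Set up Lagrange conditions: grad f = lambda * grad g
  5 = 2*lambda*x
  1 = 2*lambda*y
From these: x/y = 5/1, so x = 5t, y = 1t for some t.
Substitute into constraint: (5t)^2 + (1t)^2 = 9
  t^2 * 26 = 9
  t = sqrt(9/26)
Maximum = 5*x + 1*y = (5^2 + 1^2)*t = 26 * sqrt(9/26) = sqrt(234)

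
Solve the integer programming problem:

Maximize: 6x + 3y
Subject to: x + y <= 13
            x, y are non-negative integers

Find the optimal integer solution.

Objective: 6x + 3y, constraint: x + y <= 13
Coefficient of x is 6 >= coefficient of y is 3, so allocate the entire budget to x.
Optimal: x = 13, y = 0, value = 78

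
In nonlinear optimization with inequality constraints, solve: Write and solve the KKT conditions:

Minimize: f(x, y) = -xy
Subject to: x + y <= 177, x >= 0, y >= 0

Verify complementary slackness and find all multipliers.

Problem: min -xy s.t. x + y <= 177 (multiplier lambda), x >= 0 (mu_x), y >= 0 (mu_y)
KKT stationarity: -y + lambda - mu_x = 0, -x + lambda - mu_y = 0, with lambda, mu_x, mu_y >= 0
Complementary slackness: lambda*(x + y - 177) = 0, mu_x*x = 0, mu_y*y = 0
If lambda = 0: y = -mu_x <= 0 and x = -mu_y <= 0 force x = y = 0 with f = 0; but x = y = 177/2 is feasible with f = -31329/4 < 0, so this is not the minimum. Hence lambda > 0 and x + y = 177.
Try x > 0, y > 0 (so mu_x = mu_y = 0): y = lambda, x = lambda => x = y = lambda
x + y = 177 => 2*lambda = 177 => lambda = 177/2
x* = y* = 177/2 > 0, consistent with mu_x = mu_y = 0.
(Any feasible point with x = 0 or y = 0 has f = 0 > -31329/4, so the minimum is not on those boundaries.)
min(-xy) = -31329/4 (i.e. max xy = 31329/4)
Multipliers: lambda = 177/2, mu_x = 0, mu_y = 0
Complementary slackness: lambda*(x + y - 177) = 177/2*(177/2 + 177/2 - 177) = 0, mu_x*x = 0*177/2 = 0, mu_y*y = 0*177/2 = 0. Satisfied.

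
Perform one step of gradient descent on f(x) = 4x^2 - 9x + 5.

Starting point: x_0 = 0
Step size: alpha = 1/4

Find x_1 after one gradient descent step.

f(x) = 4x^2 - 9x + 5
f'(x) = 8x - 9
f'(0) = 8*0 + (-9) = -9
x_1 = x_0 - alpha * f'(x_0) = 0 - 1/4 * -9 = 9/4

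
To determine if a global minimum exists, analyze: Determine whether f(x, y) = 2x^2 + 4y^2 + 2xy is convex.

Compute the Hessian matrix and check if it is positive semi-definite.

f(x,y) = 2x^2 + 4y^2 + 2xy
Hessian H = [[4, 2], [2, 8]]
trace(H) = 12, det(H) = 28
Eigenvalues: (12 +/- sqrt(32)) / 2 = 8.828, 3.172
Since both eigenvalues > 0, f is convex.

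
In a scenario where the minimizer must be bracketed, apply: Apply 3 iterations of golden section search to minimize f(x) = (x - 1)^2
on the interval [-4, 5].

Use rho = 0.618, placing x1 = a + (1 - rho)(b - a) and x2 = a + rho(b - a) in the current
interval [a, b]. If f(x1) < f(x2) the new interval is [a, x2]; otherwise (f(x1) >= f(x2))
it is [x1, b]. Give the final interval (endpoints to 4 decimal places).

Golden section search for min of f(x) = (x - 1)^2 on [-4, 5].
Each step: x1 = a + (1 - rho)(b - a), x2 = a + rho(b - a); if f(x1) < f(x2) keep [a, x2], otherwise keep [x1, b].
Step 1: [-4.0000, 5.0000], x1=-0.5620 (f=2.4398), x2=1.5620 (f=0.3158); f(x1) > f(x2) => keep [-0.5620, 5.0000]
Step 2: [-0.5620, 5.0000], x1=1.5627 (f=0.3166), x2=2.8753 (f=3.5168); f(x1) < f(x2) => keep [-0.5620, 2.8753]
Step 3: [-0.5620, 2.8753], x1=0.7511 (f=0.0620), x2=1.5623 (f=0.3161); f(x1) < f(x2) => keep [-0.5620, 1.5623]
Final interval: [-0.5620, 1.5623]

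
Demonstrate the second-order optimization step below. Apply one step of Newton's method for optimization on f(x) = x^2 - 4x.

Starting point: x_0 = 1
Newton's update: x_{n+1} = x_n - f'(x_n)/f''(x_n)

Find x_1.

f(x) = x^2 - 4x
f'(x) = 2x + (-4), f''(x) = 2
Newton step: x_1 = x_0 - f'(x_0)/f''(x_0)
f'(1) = -2
x_1 = 1 - -2/2 = 2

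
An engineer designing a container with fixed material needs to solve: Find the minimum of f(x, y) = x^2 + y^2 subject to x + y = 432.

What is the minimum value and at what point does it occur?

Substitute y = 432 - x into f(x,y) = x^2 + y^2:
g(x) = x^2 + (432 - x)^2 = 2x^2 - 864x + 186624
g'(x) = 4x - 864 = 0  =>  x = 216
y = 432 - 216 = 216
Minimum value = 216^2 + 216^2 = 93312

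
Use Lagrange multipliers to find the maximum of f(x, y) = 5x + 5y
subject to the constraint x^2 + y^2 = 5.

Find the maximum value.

Set up Lagrange conditions: grad f = lambda * grad g
  5 = 2*lambda*x
  5 = 2*lambda*y
From these: x/y = 5/5, so x = 5t, y = 5t for some t.
Substitute into constraint: (5t)^2 + (5t)^2 = 5
  t^2 * 50 = 5
  t = sqrt(5/50)
Maximum = 5*x + 5*y = (5^2 + 5^2)*t = 50 * sqrt(5/50) = sqrt(250)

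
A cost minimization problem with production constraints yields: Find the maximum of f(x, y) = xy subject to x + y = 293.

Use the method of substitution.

Substitute y = 293 - x into f(x,y) = xy:
g(x) = x(293 - x) = 293x - x^2
g'(x) = 293 - 2x = 0  =>  x = 293/2
y = 293 - 293/2 = 293/2
Maximum value = (293/2) * (293/2) = 85849/4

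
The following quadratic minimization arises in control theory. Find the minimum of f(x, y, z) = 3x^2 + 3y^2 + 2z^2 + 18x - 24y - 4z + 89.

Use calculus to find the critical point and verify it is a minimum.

f(x,y,z) = 3x^2 + 3y^2 + 2z^2 + 18x - 24y - 4z + 89
df/dx = 6x + (18) = 0 => x = -3
df/dy = 6y + (-24) = 0 => y = 4
df/dz = 4z + (-4) = 0 => z = 1
f(-3,4,1) = 3*(-3)^2 + 3*(4)^2 + 2*(1)^2 + 18*(-3) + -24*(4) + -4*(1) + 89 = 12
Hessian is diagonal with entries 6, 6, 4 > 0, confirmed minimum.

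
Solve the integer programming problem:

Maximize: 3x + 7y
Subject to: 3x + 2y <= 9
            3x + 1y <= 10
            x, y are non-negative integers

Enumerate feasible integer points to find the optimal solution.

Constraint 1: 3x + 2y <= 9
Constraint 2: 3x + 1y <= 10
Feasible x range (need y >= 0): 0 <= x <= min(9/3, 10/3) => x in {0, ..., 3}.
Enumerate feasible integer points row by row (the coefficient of y is 7 > 0, so for each x the largest feasible y gives the best value):
  x = 0: y <= min((9 - 3*0)/2, (10 - 3*0)/1) => y in {0, ..., 4}; best 3*0 + 7*4 = 28
  x = 1: y <= min((9 - 3*1)/2, (10 - 3*1)/1) => y in {0, ..., 3}; best 3*1 + 7*3 = 24
  x = 2: y <= min((9 - 3*2)/2, (10 - 3*2)/1) => y in {0, ..., 1}; best 3*2 + 7*1 = 13
  x = 3: y <= min((9 - 3*3)/2, (10 - 3*3)/1) => y in {0}; best 3*3 + 7*0 = 9
The maximum 3x + 7y = 28 is achieved at x = 0, y = 4.
Check: 3*0 + 2*4 = 8 <= 9 and 3*0 + 1*4 = 4 <= 10.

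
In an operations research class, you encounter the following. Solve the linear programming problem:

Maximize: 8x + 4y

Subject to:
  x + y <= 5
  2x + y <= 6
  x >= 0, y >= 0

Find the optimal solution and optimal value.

Feasible vertices: (0, 0), (0, 5), (1, 4), (3, 0)
Objective 8x + 4y at each:
  (0, 0): 0
  (0, 5): 20
  (1, 4): 24
  (3, 0): 24
Maximum is 24 at (1, 4).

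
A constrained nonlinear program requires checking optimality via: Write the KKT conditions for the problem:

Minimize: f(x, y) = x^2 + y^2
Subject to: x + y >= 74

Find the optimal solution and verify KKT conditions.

KKT conditions for min x^2 + y^2 s.t. x + y >= 74:
Stationarity: 2x = mu, 2y = mu
So x = y = mu/2.
Complementary slackness: mu*(x + y - 74) = 0
Primal feasibility: x + y >= 74; dual feasibility: mu >= 0
If mu = 0 then x = y = 0, but 0 + 0 < 74 is infeasible, so the constraint is active.
Constraint active: x + y = 2*(mu/2) = 74 => mu = 74
x = y = 37, f = 2738
Verify: stationarity 2*37 = 74 = mu; primal 37 + 37 = 74 >= 74; dual mu = 74 >= 0; complementary slackness 74*(74 - 74) = 0. All KKT conditions hold.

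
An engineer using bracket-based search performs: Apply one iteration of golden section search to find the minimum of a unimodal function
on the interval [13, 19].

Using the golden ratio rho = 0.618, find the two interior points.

Golden section search on [13, 19].
Golden ratio rho = 0.618 (approx).
Interior points:
  x_1 = 13 + (1-0.618)*6 = 15.2920
  x_2 = 13 + 0.618*6 = 16.7080
Compare f(x_1) and f(x_2) to determine which subinterval to keep.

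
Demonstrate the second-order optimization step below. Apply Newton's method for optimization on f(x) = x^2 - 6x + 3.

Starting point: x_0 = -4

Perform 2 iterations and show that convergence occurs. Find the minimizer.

f(x) = x^2 - 6x + 3, f'(x) = 2x + (-6), f''(x) = 2
Step 1: f'(-4) = -14, x_1 = -4 - -14/2 = 3
Step 2: f'(3) = 0, x_2 = 3 (converged)
Newton's method converges in 1 step for quadratics.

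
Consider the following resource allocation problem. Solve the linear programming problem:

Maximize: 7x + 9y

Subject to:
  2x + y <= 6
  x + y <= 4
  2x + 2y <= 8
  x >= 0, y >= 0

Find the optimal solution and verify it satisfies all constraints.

Feasible vertices: (0, 0), (0, 4), (2, 2), (3, 0)
Objective 7x + 9y at each vertex:
  (0, 0): 0
  (0, 4): 36
  (2, 2): 32
  (3, 0): 21
Maximum is 36 at (0, 4).
Verify constraints at (x, y) = (0, 4):
  2*0 + 1*4 = 4 <= 6
  1*0 + 1*4 = 4 <= 4 (active)
  2*0 + 2*4 = 8 <= 8 (active)
  x = 0 >= 0, y = 4 >= 0. All constraints satisfied.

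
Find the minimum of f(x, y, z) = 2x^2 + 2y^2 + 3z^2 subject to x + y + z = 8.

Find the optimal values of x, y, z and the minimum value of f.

Using Lagrange multipliers on f = 2x^2 + 2y^2 + 3z^2 with constraint x + y + z = 8:
Conditions: 2*2*x = lambda, 2*2*y = lambda, 2*3*z = lambda
So x = lambda/4, y = lambda/4, z = lambda/6
Substituting into constraint: lambda * (2/3) = 8
lambda = 12
x = 3, y = 3, z = 2
Minimum value = 48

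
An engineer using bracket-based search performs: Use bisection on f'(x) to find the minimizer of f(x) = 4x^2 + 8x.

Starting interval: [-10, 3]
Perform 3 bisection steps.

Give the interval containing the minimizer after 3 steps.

Finding critical point of f(x) = 4x^2 + 8x using bisection on f'(x) = 8x + 8.
f'(x) = 0 when x = -1.
Starting interval: [-10, 3]
Step 1: mid = -7/2, f'(mid) = -20, new interval = [-7/2, 3]
Step 2: mid = -1/4, f'(mid) = 6, new interval = [-7/2, -1/4]
Step 3: mid = -15/8, f'(mid) = -7, new interval = [-15/8, -1/4]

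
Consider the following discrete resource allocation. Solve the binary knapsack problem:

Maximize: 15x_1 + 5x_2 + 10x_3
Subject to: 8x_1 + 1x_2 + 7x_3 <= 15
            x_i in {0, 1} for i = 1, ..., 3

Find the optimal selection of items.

Items: item 1 (v=15, w=8), item 2 (v=5, w=1), item 3 (v=10, w=7)
Capacity: 15
Checking all 8 subsets (w = total weight, v = total value):
  {}: w = 0, v = 0
  {1}: w = 8, v = 15
  {2}: w = 1, v = 5
  {3}: w = 7, v = 10
  {1, 2}: w = 9, v = 20
  {1, 3}: w = 15, v = 25
  {2, 3}: w = 8, v = 15
  {1, 2, 3}: w = 16 > 15, infeasible
Best feasible subset: items [1, 3]
Total weight: 15 <= 15, total value: 25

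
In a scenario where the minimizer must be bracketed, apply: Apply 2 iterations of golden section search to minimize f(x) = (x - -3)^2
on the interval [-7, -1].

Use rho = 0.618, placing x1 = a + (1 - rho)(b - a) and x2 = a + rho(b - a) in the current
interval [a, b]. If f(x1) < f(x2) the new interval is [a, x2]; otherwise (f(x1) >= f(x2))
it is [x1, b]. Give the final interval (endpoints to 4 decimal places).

Golden section search for min of f(x) = (x - -3)^2 on [-7, -1].
Each step: x1 = a + (1 - rho)(b - a), x2 = a + rho(b - a); if f(x1) < f(x2) keep [a, x2], otherwise keep [x1, b].
Step 1: [-7.0000, -1.0000], x1=-4.7080 (f=2.9173), x2=-3.2920 (f=0.0853); f(x1) > f(x2) => keep [-4.7080, -1.0000]
Step 2: [-4.7080, -1.0000], x1=-3.2915 (f=0.0850), x2=-2.4165 (f=0.3405); f(x1) < f(x2) => keep [-4.7080, -2.4165]
Final interval: [-4.7080, -2.4165]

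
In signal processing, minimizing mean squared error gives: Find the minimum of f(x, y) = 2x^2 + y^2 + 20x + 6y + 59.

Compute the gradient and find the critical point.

f(x,y) = 2x^2 + y^2 + 20x + 6y + 59
df/dx = 4x + (20) = 0  =>  x = -5
df/dy = 2y + (6) = 0  =>  y = -3
f(-5, -3) = 2*(-5)^2 + 1*(-3)^2 + 20*(-5) + 6*(-3) + 59 = 0
Hessian is diagonal with entries 4, 2 > 0, so this is a minimum.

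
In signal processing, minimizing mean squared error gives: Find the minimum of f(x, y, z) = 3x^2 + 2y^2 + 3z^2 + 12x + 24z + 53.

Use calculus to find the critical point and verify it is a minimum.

f(x,y,z) = 3x^2 + 2y^2 + 3z^2 + 12x + 24z + 53
df/dx = 6x + (12) = 0 => x = -2
df/dy = 4y + (0) = 0 => y = 0
df/dz = 6z + (24) = 0 => z = -4
f(-2,0,-4) = 3*(-2)^2 + 2*(0)^2 + 3*(-4)^2 + 12*(-2) + 24*(-4) + 53 = -7
Hessian is diagonal with entries 6, 4, 6 > 0, confirmed minimum.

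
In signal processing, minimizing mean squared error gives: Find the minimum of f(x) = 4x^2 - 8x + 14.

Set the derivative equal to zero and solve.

f(x) = 4x^2 - 8x + 14
f'(x) = 8x + (-8) = 0
x = 8/8 = 1
f(1) = 10
Since f''(x) = 8 > 0, this is a minimum.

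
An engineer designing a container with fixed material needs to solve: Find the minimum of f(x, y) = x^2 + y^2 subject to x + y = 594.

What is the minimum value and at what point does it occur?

Substitute y = 594 - x into f(x,y) = x^2 + y^2:
g(x) = x^2 + (594 - x)^2 = 2x^2 - 1188x + 352836
g'(x) = 4x - 1188 = 0  =>  x = 297
y = 594 - 297 = 297
Minimum value = 297^2 + 297^2 = 176418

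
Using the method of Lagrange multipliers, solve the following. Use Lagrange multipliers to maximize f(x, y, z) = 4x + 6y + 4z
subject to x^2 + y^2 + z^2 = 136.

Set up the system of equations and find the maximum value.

Lagrange conditions: 4 = 2*lambda*x, 6 = 2*lambda*y, 4 = 2*lambda*z
So x:4 = y:6 = z:4, i.e. x = 4t, y = 6t, z = 4t
Constraint: t^2*(4^2 + 6^2 + 4^2) = 136
  t^2 * 68 = 136  =>  t = sqrt(2)
Maximum = 4*4t + 6*6t + 4*4t = 68*sqrt(2) = sqrt(9248)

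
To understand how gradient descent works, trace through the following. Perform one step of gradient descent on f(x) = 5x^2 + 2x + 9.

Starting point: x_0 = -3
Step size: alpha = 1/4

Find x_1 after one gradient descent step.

f(x) = 5x^2 + 2x + 9
f'(x) = 10x + 2
f'(-3) = 10*-3 + (2) = -28
x_1 = x_0 - alpha * f'(x_0) = -3 - 1/4 * -28 = 4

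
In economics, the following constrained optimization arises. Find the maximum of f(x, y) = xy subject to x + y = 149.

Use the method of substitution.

Substitute y = 149 - x into f(x,y) = xy:
g(x) = x(149 - x) = 149x - x^2
g'(x) = 149 - 2x = 0  =>  x = 149/2
y = 149 - 149/2 = 149/2
Maximum value = (149/2) * (149/2) = 22201/4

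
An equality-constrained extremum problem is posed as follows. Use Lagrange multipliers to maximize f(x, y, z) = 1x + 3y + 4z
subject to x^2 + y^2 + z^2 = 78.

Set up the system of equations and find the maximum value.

Lagrange conditions: 1 = 2*lambda*x, 3 = 2*lambda*y, 4 = 2*lambda*z
So x:1 = y:3 = z:4, i.e. x = 1t, y = 3t, z = 4t
Constraint: t^2*(1^2 + 3^2 + 4^2) = 78
  t^2 * 26 = 78  =>  t = sqrt(3)
Maximum = 1*1t + 3*3t + 4*4t = 26*sqrt(3) = sqrt(2028)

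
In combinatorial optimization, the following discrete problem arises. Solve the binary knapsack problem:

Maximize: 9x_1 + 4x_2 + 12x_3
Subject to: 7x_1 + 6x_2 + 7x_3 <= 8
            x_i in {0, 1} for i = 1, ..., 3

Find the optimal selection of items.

Items: item 1 (v=9, w=7), item 2 (v=4, w=6), item 3 (v=12, w=7)
Capacity: 8
Checking all 8 subsets (w = total weight, v = total value):
  {}: w = 0, v = 0
  {1}: w = 7, v = 9
  {2}: w = 6, v = 4
  {3}: w = 7, v = 12
  {1, 2}: w = 13 > 8, infeasible
  {1, 3}: w = 14 > 8, infeasible
  {2, 3}: w = 13 > 8, infeasible
  {1, 2, 3}: w = 20 > 8, infeasible
Best feasible subset: items [3]
Total weight: 7 <= 8, total value: 12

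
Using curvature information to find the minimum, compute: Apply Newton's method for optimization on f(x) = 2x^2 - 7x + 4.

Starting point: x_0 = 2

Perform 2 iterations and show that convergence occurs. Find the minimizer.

f(x) = 2x^2 - 7x + 4, f'(x) = 4x + (-7), f''(x) = 4
Step 1: f'(2) = 1, x_1 = 2 - 1/4 = 7/4
Step 2: f'(7/4) = 0, x_2 = 7/4 (converged)
Newton's method converges in 1 step for quadratics.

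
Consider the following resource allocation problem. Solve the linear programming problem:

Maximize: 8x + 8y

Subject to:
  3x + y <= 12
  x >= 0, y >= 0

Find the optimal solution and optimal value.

The feasible region has vertices at [(0, 0), (4, 0), (0, 12)].
Checking objective 8x + 8y at each vertex:
  (0, 0): 8*0 + 8*0 = 0
  (4, 0): 8*4 + 8*0 = 32
  (0, 12): 8*0 + 8*12 = 96
Maximum is 96 at (0, 12).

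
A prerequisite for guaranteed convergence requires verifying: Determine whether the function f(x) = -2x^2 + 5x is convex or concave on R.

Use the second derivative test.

f(x) = -2x^2 + 5x
f'(x) = -4x + 5
f''(x) = -4
Since f''(x) = -4 < 0 for all x, f is concave on R.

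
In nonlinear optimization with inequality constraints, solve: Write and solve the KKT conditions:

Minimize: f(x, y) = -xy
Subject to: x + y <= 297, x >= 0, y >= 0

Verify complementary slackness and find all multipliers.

Problem: min -xy s.t. x + y <= 297 (multiplier lambda), x >= 0 (mu_x), y >= 0 (mu_y)
KKT stationarity: -y + lambda - mu_x = 0, -x + lambda - mu_y = 0, with lambda, mu_x, mu_y >= 0
Complementary slackness: lambda*(x + y - 297) = 0, mu_x*x = 0, mu_y*y = 0
If lambda = 0: y = -mu_x <= 0 and x = -mu_y <= 0 force x = y = 0 with f = 0; but x = y = 297/2 is feasible with f = -88209/4 < 0, so this is not the minimum. Hence lambda > 0 and x + y = 297.
Try x > 0, y > 0 (so mu_x = mu_y = 0): y = lambda, x = lambda => x = y = lambda
x + y = 297 => 2*lambda = 297 => lambda = 297/2
x* = y* = 297/2 > 0, consistent with mu_x = mu_y = 0.
(Any feasible point with x = 0 or y = 0 has f = 0 > -88209/4, so the minimum is not on those boundaries.)
min(-xy) = -88209/4 (i.e. max xy = 88209/4)
Multipliers: lambda = 297/2, mu_x = 0, mu_y = 0
Complementary slackness: lambda*(x + y - 297) = 297/2*(297/2 + 297/2 - 297) = 0, mu_x*x = 0*297/2 = 0, mu_y*y = 0*297/2 = 0. Satisfied.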